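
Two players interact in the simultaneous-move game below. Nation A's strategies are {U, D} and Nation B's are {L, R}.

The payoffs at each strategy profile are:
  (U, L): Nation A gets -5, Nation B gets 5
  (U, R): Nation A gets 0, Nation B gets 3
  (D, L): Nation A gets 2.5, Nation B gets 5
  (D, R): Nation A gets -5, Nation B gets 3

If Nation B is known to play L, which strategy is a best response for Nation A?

Against L, Nation A earns -5 from U and 2.5 from D.
So D is the best response.

D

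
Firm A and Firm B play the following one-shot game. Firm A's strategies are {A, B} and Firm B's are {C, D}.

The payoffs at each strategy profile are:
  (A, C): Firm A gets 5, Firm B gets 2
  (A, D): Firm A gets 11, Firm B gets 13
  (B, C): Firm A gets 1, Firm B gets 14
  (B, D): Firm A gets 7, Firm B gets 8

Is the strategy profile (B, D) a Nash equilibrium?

No

At (B, D), Firm A earns 7; switching to A would give 11, so Firm A would deviate.
Firm B earns 8; switching to C would give 14, so Firm B would deviate.
Since at least one player can profitably deviate, this is not a Nash equilibrium.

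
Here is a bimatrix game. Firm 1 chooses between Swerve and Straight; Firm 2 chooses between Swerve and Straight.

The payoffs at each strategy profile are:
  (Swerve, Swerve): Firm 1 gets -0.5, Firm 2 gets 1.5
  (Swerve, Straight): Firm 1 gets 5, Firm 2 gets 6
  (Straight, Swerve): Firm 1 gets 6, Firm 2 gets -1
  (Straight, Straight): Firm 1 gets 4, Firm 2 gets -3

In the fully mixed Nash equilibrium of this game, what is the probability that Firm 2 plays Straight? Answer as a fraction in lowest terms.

13/15

Let c be the probability that Firm 2 plays Swerve. In a completely mixed equilibrium, Firm 1 must be indifferent between Swerve and Straight.
Firm 1's expected payoff from Swerve is −0.5c + 5(1−c); from Straight it is 6c + 4(1−c).
Setting these equal: −5.5c + 5 = 2c + 4, so c = 2/15.
Therefore Firm 2 plays Straight with probability 1 − 2/15 = 13/15.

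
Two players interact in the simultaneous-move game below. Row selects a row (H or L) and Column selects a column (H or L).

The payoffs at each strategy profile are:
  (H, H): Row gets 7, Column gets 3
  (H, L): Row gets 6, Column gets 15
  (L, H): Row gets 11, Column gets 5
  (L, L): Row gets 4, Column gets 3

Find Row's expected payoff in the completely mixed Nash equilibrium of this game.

19/3

First find q, the probability Column plays H, from Row's indifference between H and L: 7q + 6(1−q) = 11q + 4(1−q), giving q = 1/3.
Since Row is indifferent in equilibrium, Row's expected payoff equals the payoff from either row against (1/3, 2/3). Using H: 7(1/3) + 6(2/3) = 19/3.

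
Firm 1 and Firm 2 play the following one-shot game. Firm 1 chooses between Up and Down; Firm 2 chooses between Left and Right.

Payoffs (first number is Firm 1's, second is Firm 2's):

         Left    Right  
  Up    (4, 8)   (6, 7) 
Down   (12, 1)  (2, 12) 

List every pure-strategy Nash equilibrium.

none

(Up, Left): Firm 1 prefers Down (12 > 4) — not an equilibrium.
(Up, Right): Firm 2 prefers Left (8 > 7) — not an equilibrium.
(Down, Left): Firm 2 prefers Right (12 > 1) — not an equilibrium.
(Down, Right): Firm 1 prefers Up (6 > 2) — not an equilibrium.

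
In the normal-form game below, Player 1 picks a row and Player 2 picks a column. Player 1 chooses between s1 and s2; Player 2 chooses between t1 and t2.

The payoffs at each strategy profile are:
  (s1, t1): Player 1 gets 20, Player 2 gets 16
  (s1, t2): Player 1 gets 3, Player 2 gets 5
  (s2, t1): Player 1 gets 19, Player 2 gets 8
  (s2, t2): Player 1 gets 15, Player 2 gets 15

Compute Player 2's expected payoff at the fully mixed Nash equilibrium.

100/9

First find p, the probability Player 1 plays s1, from Player 2's indifference between t1 and t2: 16p + 8(1−p) = 5p + 15(1−p), giving p = 7/18.
Since Player 2 is indifferent in equilibrium, Player 2's expected payoff equals the payoff from either column against (7/18, 11/18). Using t1: 16(7/18) + 8(11/18) = 100/9.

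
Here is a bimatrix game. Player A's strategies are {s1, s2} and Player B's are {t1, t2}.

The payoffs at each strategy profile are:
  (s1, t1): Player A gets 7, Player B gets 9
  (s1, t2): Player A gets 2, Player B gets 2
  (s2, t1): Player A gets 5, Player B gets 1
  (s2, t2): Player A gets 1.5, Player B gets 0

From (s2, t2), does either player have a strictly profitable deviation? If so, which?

Both

Player A at (s2, t2) earns 1.5; deviating to s1 yields 2 — a strict improvement.
Player B earns 0; deviating to t1 yields 1 — a strict improvement.
Both Player A and Player B have strictly profitable deviations.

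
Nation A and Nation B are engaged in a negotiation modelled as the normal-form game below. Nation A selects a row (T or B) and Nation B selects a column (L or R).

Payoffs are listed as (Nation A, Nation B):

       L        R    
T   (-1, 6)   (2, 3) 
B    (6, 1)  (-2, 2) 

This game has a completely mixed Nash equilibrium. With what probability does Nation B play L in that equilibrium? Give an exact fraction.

Let q be the probability that Nation B plays L. In a completely mixed equilibrium, Nation A must be indifferent between T and B.
Nation A's expected payoff from T is −q + 2(1−q); from B it is 6q − 2(1−q).
Setting these equal: −3q + 2 = 8q − 2, so q = 4/11.

4/11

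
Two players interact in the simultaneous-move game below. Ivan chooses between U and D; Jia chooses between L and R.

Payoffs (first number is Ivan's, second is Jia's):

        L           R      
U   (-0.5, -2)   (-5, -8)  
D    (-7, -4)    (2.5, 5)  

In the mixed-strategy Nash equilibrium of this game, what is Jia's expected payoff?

First find p, the probability Ivan plays U, from Jia's indifference between L and R: −2p − 4(1−p) = −8p + 5(1−p), giving p = 3/5.
Since Jia is indifferent in equilibrium, Jia's expected payoff equals the payoff from either column against (3/5, 2/5). Using L: −2(3/5) − 4(2/5) = -14/5.

-14/5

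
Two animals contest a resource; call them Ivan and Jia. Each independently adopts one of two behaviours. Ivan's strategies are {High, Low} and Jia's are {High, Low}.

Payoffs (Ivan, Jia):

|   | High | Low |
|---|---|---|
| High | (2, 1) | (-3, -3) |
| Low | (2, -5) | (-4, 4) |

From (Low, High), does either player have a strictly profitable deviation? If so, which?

Ivan at (Low, High) earns 2; deviating to High yields 2 — not better.
Jia earns -5; deviating to Low yields 4 — a strict improvement.
Only Jia has a strictly profitable deviation.

Jia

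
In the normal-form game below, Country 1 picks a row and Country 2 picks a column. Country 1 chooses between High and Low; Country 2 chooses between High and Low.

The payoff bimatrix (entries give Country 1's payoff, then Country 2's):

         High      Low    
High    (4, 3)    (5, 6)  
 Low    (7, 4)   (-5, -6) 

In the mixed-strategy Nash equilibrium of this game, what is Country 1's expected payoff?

55/13

First find q, the probability Country 2 plays High, from Country 1's indifference between High and Low: 4q + 5(1−q) = 7q − 5(1−q), giving q = 10/13.
Since Country 1 is indifferent in equilibrium, Country 1's expected payoff equals the payoff from either row against (10/13, 3/13). Using High: 4(10/13) + 5(3/13) = 55/13.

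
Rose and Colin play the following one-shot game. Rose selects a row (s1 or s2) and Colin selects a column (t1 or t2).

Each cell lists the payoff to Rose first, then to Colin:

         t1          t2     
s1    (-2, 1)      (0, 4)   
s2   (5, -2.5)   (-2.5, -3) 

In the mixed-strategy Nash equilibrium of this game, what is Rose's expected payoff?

First find q, the probability Colin plays t1, from Rose's indifference between s1 and s2: −2q = 5q − 2.5(1−q), giving q = 5/19.
Since Rose is indifferent in equilibrium, Rose's expected payoff equals the payoff from either row against (5/19, 14/19). Using s1: −2(5/19) = -10/19.

-10/19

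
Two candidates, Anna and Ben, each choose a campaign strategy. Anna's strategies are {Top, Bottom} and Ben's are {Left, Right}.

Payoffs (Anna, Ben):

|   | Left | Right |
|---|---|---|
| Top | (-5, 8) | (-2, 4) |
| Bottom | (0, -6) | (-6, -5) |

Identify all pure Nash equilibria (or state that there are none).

none

(Top, Left): Anna prefers Bottom (0 > -5) — not an equilibrium.
(Top, Right): Ben prefers Left (8 > 4) — not an equilibrium.
(Bottom, Left): Ben prefers Right (-5 > -6) — not an equilibrium.
(Bottom, Right): Anna prefers Top (-2 > -6) — not an equilibrium.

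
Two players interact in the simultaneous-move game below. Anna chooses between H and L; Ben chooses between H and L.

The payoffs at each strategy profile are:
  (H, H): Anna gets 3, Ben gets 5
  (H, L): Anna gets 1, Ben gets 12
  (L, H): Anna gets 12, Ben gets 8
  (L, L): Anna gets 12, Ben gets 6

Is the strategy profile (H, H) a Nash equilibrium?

At (H, H), Anna earns 3; switching to L would give 12, so Anna would deviate.
Ben earns 5; switching to L would give 12, so Ben would deviate.
Since at least one player can profitably deviate, this is not a Nash equilibrium.

No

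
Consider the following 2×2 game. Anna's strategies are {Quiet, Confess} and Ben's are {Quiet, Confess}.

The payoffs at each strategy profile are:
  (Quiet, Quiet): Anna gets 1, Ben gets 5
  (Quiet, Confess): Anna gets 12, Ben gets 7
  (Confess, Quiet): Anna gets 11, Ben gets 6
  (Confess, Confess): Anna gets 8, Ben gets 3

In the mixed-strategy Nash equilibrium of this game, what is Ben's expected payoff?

First find p, the probability Anna plays Quiet, from Ben's indifference between Quiet and Confess: 5p + 6(1−p) = 7p + 3(1−p), giving p = 3/5.
Since Ben is indifferent in equilibrium, Ben's expected payoff equals the payoff from either column against (3/5, 2/5). Using Quiet: 5(3/5) + 6(2/5) = 27/5.

27/5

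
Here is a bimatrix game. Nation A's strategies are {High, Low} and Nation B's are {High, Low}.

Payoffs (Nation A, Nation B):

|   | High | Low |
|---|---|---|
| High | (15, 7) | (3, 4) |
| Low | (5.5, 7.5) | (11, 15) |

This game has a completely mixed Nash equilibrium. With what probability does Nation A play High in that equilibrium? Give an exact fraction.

5/7

Let p be the probability that Nation A plays High. In a completely mixed equilibrium, Nation B must be indifferent between High and Low.
Nation B's expected payoff from High is 7p + 7.5(1−p); from Low it is 4p + 15(1−p).
Setting these equal: −0.5p + 7.5 = −11p + 15, so p = 5/7.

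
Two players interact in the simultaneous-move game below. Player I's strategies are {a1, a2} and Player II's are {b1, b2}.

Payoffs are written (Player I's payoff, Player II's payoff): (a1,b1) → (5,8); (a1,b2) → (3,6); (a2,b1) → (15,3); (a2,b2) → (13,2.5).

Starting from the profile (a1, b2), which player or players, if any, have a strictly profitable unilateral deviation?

Both

Player I at (a1, b2) earns 3; deviating to a2 yields 13 — a strict improvement.
Player II earns 6; deviating to b1 yields 8 — a strict improvement.
Both Player I and Player II have strictly profitable deviations.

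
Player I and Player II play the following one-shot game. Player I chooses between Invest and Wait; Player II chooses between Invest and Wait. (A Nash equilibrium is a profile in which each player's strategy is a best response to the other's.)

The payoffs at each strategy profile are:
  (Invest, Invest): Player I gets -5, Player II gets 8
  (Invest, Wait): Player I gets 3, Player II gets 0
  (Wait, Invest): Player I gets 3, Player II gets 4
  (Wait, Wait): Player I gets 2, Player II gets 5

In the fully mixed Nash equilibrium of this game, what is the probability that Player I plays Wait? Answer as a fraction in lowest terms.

8/9

Let p be the probability that Player I plays Invest. In a completely mixed equilibrium, Player II must be indifferent between Invest and Wait.
Player II's expected payoff from Invest is 8p + 4(1−p); from Wait it is 5(1−p).
Setting these equal: 4p + 4 = −5p + 5, so p = 1/9.
Therefore Player I plays Wait with probability 1 − 1/9 = 8/9.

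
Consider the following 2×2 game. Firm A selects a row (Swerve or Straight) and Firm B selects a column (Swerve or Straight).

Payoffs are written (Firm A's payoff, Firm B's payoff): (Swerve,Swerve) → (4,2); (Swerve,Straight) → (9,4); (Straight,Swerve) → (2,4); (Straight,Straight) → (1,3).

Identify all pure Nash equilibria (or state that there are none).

(Swerve, Swerve): Firm B prefers Straight (4 > 2) — not an equilibrium.
(Swerve, Straight): Firm A gets 9 ≥ 1 from Straight, and Firm B gets 4 ≥ 2 from Swerve — Nash equilibrium.
(Straight, Swerve): Firm A prefers Swerve (4 > 2) — not an equilibrium.
(Straight, Straight): Firm A prefers Swerve (9 > 1); Firm B prefers Swerve (4 > 3) — not an equilibrium.

(Swerve, Straight)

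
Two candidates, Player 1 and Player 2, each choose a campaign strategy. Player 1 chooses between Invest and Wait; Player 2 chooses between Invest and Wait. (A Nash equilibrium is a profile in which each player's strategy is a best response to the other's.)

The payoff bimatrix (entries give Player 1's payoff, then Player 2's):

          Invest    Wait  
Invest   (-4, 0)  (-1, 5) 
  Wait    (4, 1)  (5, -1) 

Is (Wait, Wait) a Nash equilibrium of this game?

At (Wait, Wait), Player 1 earns 5; switching to Invest would give -1, so Player 1 has no profitable deviation.
Player 2 earns -1; switching to Invest would give 1, so Player 2 would deviate.
Since at least one player can profitably deviate, this is not a Nash equilibrium.

No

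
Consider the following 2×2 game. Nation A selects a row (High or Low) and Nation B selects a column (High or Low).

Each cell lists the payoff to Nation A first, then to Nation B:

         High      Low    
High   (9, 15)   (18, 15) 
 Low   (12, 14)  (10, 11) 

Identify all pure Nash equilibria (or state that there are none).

(High, High): Nation A prefers Low (12 > 9) — not an equilibrium.
(High, Low): Nation A gets 18 ≥ 10 from Low, and Nation B gets 15 ≥ 15 from High — Nash equilibrium.
(Low, High): Nation A gets 12 ≥ 9 from High, and Nation B gets 14 ≥ 11 from Low — Nash equilibrium.
(Low, Low): Nation A prefers High (18 > 10); Nation B prefers High (14 > 11) — not an equilibrium.

(High, Low) and (Low, High)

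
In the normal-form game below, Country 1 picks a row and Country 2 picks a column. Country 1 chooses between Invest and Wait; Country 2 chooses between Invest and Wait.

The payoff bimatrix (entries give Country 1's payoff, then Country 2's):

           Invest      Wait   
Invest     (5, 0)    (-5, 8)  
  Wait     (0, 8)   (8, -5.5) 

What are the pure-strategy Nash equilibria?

(Invest, Invest): Country 2 prefers Wait (8 > 0) — not an equilibrium.
(Invest, Wait): Country 1 prefers Wait (8 > -5) — not an equilibrium.
(Wait, Invest): Country 1 prefers Invest (5 > 0) — not an equilibrium.
(Wait, Wait): Country 2 prefers Invest (8 > -5.5) — not an equilibrium.

none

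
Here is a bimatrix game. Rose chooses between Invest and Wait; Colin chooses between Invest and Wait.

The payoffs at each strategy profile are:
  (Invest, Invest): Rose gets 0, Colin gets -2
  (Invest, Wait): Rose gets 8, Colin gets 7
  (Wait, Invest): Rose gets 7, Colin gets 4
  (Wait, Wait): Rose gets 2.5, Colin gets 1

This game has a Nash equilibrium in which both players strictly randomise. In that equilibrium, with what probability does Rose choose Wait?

3/4

Let x be the probability that Rose plays Invest. In a completely mixed equilibrium, Colin must be indifferent between Invest and Wait.
Colin's expected payoff from Invest is −2x + 4(1−x); from Wait it is 7x + (1−x).
Setting these equal: −6x + 4 = 6x + 1, so x = 1/4.
Therefore Rose plays Wait with probability 1 − 1/4 = 3/4.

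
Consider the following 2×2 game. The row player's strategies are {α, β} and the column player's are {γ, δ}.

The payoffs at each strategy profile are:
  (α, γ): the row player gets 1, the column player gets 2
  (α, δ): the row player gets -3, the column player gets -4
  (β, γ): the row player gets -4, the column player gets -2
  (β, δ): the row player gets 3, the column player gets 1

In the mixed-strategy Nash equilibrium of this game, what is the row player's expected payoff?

-9/11

First find q, the probability the column player plays γ, from the row player's indifference between α and β: q − 3(1−q) = −4q + 3(1−q), giving q = 6/11.
Since the row player is indifferent in equilibrium, the row player's expected payoff equals the payoff from either row against (6/11, 5/11). Using α: (6/11) − 3(5/11) = -9/11.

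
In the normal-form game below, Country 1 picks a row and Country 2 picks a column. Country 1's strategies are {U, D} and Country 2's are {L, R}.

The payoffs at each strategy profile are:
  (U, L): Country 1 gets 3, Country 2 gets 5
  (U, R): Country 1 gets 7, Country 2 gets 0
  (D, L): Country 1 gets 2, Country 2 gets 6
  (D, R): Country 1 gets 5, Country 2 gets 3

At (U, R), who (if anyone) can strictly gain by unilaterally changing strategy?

Country 2

Country 1 at (U, R) earns 7; deviating to D yields 5 — not better.
Country 2 earns 0; deviating to L yields 5 — a strict improvement.
Only Country 2 has a strictly profitable deviation.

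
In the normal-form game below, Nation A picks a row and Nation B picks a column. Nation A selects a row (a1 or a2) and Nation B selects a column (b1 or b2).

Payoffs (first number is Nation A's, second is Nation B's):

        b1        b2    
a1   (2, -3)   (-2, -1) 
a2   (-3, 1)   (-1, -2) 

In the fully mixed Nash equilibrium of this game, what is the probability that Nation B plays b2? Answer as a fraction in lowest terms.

Let c be the probability that Nation B plays b1. In a completely mixed equilibrium, Nation A must be indifferent between a1 and a2.
Nation A's expected payoff from a1 is 2c − 2(1−c); from a2 it is −3c − (1−c).
Setting these equal: 4c − 2 = −2c − 1, so c = 1/6.
Therefore Nation B plays b2 with probability 1 − 1/6 = 5/6.

5/6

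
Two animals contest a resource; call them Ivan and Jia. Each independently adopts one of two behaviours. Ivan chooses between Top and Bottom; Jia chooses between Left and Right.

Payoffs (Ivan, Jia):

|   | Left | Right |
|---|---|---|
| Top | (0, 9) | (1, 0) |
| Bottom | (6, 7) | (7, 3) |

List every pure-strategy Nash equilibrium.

(Bottom, Left)

(Top, Left): Ivan prefers Bottom (6 > 0) — not an equilibrium.
(Top, Right): Ivan prefers Bottom (7 > 1); Jia prefers Left (9 > 0) — not an equilibrium.
(Bottom, Left): Ivan gets 6 ≥ 0 from Top, and Jia gets 7 ≥ 3 from Right — Nash equilibrium.
(Bottom, Right): Jia prefers Left (7 > 3) — not an equilibrium.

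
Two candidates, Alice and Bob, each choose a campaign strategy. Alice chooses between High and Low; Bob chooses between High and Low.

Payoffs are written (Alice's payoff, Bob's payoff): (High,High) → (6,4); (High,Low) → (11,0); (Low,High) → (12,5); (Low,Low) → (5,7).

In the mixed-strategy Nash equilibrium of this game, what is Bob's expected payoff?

First find p, the probability Alice plays High, from Bob's indifference between High and Low: 4p + 5(1−p) = 7(1−p), giving p = 1/3.
Since Bob is indifferent in equilibrium, Bob's expected payoff equals the payoff from either column against (1/3, 2/3). Using High: 4(1/3) + 5(2/3) = 14/3.

14/3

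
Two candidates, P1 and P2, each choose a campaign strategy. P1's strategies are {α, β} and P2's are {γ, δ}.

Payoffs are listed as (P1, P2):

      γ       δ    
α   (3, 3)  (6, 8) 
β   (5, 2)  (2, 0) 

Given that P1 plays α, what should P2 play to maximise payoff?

Against α, P2 earns 3 from γ and 8 from δ.
So δ is the best response.

δ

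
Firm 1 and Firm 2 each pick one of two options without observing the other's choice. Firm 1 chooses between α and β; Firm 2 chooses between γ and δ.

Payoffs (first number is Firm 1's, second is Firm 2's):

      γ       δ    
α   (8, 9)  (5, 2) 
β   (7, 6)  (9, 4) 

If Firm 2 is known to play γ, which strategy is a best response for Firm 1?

α

Against γ, Firm 1 earns 8 from α and 7 from β.
So α is the best response.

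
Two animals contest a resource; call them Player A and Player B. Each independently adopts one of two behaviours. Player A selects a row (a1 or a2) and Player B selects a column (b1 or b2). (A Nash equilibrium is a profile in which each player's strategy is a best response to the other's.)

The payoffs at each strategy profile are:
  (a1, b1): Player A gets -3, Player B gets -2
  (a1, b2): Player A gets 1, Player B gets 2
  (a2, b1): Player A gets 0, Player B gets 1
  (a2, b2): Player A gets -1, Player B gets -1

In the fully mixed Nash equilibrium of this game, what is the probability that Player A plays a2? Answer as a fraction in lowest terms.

2/3

Let x be the probability that Player A plays a1. In a completely mixed equilibrium, Player B must be indifferent between b1 and b2.
Player B's expected payoff from b1 is −2x + (1−x); from b2 it is 2x − (1−x).
Setting these equal: −3x + 1 = 3x − 1, so x = 1/3.
Therefore Player A plays a2 with probability 1 − 1/3 = 2/3.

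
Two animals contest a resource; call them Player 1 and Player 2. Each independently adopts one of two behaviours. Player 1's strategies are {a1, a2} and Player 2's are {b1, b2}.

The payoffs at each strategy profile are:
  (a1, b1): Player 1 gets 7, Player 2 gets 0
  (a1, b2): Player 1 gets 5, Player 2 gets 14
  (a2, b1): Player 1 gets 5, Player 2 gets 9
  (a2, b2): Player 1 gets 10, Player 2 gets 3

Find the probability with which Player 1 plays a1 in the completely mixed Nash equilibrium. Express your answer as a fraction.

Let p be the probability that Player 1 plays a1. In a completely mixed equilibrium, Player 2 must be indifferent between b1 and b2.
Player 2's expected payoff from b1 is 9(1−p); from b2 it is 14p + 3(1−p).
Setting these equal: −9p + 9 = 11p + 3, so p = 3/10.

3/10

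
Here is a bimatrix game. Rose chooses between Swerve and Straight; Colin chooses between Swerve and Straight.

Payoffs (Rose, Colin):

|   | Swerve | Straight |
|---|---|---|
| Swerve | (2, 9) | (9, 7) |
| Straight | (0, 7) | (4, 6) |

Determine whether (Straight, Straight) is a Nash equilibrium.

No

At (Straight, Straight), Rose earns 4; switching to Swerve would give 9, so Rose would deviate.
Colin earns 6; switching to Swerve would give 7, so Colin would deviate.
Since at least one player can profitably deviate, this is not a Nash equilibrium.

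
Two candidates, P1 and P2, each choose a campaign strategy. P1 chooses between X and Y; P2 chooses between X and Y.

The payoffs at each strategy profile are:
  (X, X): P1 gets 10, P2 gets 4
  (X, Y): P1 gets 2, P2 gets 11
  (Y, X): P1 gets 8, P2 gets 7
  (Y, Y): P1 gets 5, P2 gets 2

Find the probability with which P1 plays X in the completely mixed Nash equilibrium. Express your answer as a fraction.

5/12

Let p be the probability that P1 plays X. In a completely mixed equilibrium, P2 must be indifferent between X and Y.
P2's expected payoff from X is 4p + 7(1−p); from Y it is 11p + 2(1−p).
Setting these equal: −3p + 7 = 9p + 2, so p = 5/12.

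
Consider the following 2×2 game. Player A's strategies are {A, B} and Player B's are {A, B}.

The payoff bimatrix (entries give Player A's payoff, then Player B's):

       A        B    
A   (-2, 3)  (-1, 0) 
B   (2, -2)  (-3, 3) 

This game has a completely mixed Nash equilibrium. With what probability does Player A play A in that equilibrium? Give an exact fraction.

Let x be the probability that Player A plays A. In a completely mixed equilibrium, Player B must be indifferent between A and B.
Player B's expected payoff from A is 3x − 2(1−x); from B it is 3(1−x).
Setting these equal: 5x − 2 = −3x + 3, so x = 5/8.

5/8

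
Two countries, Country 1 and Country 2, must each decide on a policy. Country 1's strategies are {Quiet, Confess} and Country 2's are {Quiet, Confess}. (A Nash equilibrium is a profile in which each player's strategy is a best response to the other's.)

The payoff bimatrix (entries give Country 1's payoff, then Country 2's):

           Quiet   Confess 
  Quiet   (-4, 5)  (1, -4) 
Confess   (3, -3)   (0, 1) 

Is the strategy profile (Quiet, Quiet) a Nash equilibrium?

At (Quiet, Quiet), Country 1 earns -4; switching to Confess would give 3, so Country 1 would deviate.
Country 2 earns 5; switching to Confess would give -4, so Country 2 has no profitable deviation.
Since at least one player can profitably deviate, this is not a Nash equilibrium.

No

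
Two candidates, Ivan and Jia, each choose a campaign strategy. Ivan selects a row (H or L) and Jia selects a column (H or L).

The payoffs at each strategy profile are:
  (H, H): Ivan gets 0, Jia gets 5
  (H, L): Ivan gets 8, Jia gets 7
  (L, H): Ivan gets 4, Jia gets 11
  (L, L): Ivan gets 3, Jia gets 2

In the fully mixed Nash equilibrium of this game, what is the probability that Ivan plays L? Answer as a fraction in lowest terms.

2/11

Let x be the probability that Ivan plays H. In a completely mixed equilibrium, Jia must be indifferent between H and L.
Jia's expected payoff from H is 5x + 11(1−x); from L it is 7x + 2(1−x).
Setting these equal: −6x + 11 = 5x + 2, so x = 9/11.
Therefore Ivan plays L with probability 1 − 9/11 = 2/11.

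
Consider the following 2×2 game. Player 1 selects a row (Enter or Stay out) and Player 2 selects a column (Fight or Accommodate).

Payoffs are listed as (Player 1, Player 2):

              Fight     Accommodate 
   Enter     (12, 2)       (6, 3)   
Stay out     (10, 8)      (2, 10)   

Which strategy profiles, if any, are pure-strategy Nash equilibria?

(Enter, Fight): Player 2 prefers Accommodate (3 > 2) — not an equilibrium.
(Enter, Accommodate): Player 1 gets 6 ≥ 2 from Stay out, and Player 2 gets 3 ≥ 2 from Fight — Nash equilibrium.
(Stay out, Fight): Player 1 prefers Enter (12 > 10); Player 2 prefers Accommodate (10 > 8) — not an equilibrium.
(Stay out, Accommodate): Player 1 prefers Enter (6 > 2) — not an equilibrium.

(Enter, Accommodate)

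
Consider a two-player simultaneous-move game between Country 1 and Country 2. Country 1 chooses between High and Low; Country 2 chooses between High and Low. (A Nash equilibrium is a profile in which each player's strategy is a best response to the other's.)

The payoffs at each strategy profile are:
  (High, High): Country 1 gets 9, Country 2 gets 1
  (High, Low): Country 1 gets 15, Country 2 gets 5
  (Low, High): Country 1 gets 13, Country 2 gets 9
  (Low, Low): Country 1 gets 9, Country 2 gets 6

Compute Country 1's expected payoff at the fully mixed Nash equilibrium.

57/5

First find q, the probability Country 2 plays High, from Country 1's indifference between High and Low: 9q + 15(1−q) = 13q + 9(1−q), giving q = 3/5.
Since Country 1 is indifferent in equilibrium, Country 1's expected payoff equals the payoff from either row against (3/5, 2/5). Using High: 9(3/5) + 15(2/5) = 57/5.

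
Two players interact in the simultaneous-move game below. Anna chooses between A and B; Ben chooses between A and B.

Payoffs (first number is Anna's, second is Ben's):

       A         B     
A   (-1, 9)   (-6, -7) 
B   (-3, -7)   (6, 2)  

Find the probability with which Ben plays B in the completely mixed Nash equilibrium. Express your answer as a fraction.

Let q be the probability that Ben plays A. In a completely mixed equilibrium, Anna must be indifferent between A and B.
Anna's expected payoff from A is −q − 6(1−q); from B it is −3q + 6(1−q).
Setting these equal: 5q − 6 = −9q + 6, so q = 6/7.
Therefore Ben plays B with probability 1 − 6/7 = 1/7.

1/7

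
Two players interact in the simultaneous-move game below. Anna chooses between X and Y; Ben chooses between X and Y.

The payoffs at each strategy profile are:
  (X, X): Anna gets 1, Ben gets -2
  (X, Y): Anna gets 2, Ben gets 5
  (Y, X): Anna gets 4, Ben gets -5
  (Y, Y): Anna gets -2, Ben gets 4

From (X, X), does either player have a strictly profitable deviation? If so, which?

Anna at (X, X) earns 1; deviating to Y yields 4 — a strict improvement.
Ben earns -2; deviating to Y yields 5 — a strict improvement.
Both Anna and Ben have strictly profitable deviations.

Both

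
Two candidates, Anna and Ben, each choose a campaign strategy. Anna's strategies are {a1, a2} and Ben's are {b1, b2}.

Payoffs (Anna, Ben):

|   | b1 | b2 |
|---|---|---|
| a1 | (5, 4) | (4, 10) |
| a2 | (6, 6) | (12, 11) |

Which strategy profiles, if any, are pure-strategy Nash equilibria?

(a2, b2)

(a1, b1): Anna prefers a2 (6 > 5); Ben prefers b2 (10 > 4) — not an equilibrium.
(a1, b2): Anna prefers a2 (12 > 4) — not an equilibrium.
(a2, b1): Ben prefers b2 (11 > 6) — not an equilibrium.
(a2, b2): Anna gets 12 ≥ 4 from a1, and Ben gets 11 ≥ 6 from b1 — Nash equilibrium.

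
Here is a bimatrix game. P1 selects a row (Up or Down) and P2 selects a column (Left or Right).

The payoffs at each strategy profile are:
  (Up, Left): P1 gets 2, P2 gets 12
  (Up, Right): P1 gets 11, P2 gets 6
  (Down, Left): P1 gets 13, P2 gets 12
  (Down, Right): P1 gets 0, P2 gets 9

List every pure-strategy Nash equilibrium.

(Down, Left)

(Up, Left): P1 prefers Down (13 > 2) — not an equilibrium.
(Up, Right): P2 prefers Left (12 > 6) — not an equilibrium.
(Down, Left): P1 gets 13 ≥ 2 from Up, and P2 gets 12 ≥ 9 from Right — Nash equilibrium.
(Down, Right): P1 prefers Up (11 > 0); P2 prefers Left (12 > 9) — not an equilibrium.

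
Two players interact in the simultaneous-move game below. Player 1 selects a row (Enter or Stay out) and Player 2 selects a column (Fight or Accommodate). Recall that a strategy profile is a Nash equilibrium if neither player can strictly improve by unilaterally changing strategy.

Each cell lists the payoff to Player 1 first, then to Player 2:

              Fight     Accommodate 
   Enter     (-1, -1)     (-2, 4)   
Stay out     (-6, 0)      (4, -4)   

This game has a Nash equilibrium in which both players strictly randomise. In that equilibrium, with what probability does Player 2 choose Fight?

Let c be the probability that Player 2 plays Fight. In a completely mixed equilibrium, Player 1 must be indifferent between Enter and Stay out.
Player 1's expected payoff from Enter is −c − 2(1−c); from Stay out it is −6c + 4(1−c).
Setting these equal: c − 2 = −10c + 4, so c = 6/11.

6/11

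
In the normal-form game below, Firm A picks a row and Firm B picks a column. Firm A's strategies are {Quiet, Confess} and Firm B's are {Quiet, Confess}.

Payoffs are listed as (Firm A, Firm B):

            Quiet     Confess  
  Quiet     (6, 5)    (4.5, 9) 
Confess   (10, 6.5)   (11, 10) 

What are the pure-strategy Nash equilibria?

(Quiet, Quiet): Firm A prefers Confess (10 > 6); Firm B prefers Confess (9 > 5) — not an equilibrium.
(Quiet, Confess): Firm A prefers Confess (11 > 4.5) — not an equilibrium.
(Confess, Quiet): Firm B prefers Confess (10 > 6.5) — not an equilibrium.
(Confess, Confess): Firm A gets 11 ≥ 4.5 from Quiet, and Firm B gets 10 ≥ 6.5 from Quiet — Nash equilibrium.

(Confess, Confess)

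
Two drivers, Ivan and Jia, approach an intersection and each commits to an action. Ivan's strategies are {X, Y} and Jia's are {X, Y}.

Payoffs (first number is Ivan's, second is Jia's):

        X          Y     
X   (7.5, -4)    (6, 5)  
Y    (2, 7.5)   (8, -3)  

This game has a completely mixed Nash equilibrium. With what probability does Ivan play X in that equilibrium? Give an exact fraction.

7/13

Let p be the probability that Ivan plays X. In a completely mixed equilibrium, Jia must be indifferent between X and Y.
Jia's expected payoff from X is −4p + 7.5(1−p); from Y it is 5p − 3(1−p).
Setting these equal: −11.5p + 7.5 = 8p − 3, so p = 7/13.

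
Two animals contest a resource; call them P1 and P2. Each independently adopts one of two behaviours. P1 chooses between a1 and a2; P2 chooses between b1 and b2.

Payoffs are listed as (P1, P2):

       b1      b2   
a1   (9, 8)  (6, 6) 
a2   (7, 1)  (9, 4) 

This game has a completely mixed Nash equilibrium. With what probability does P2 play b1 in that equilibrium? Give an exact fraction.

Let y be the probability that P2 plays b1. In a completely mixed equilibrium, P1 must be indifferent between a1 and a2.
P1's expected payoff from a1 is 9y + 6(1−y); from a2 it is 7y + 9(1−y).
Setting these equal: 3y + 6 = −2y + 9, so y = 3/5.

3/5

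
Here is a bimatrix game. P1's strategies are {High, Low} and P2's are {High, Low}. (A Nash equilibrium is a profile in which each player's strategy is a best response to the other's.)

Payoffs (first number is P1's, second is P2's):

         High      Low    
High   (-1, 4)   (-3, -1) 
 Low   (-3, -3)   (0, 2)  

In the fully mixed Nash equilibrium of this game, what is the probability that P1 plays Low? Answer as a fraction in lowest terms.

Let p be the probability that P1 plays High. In a completely mixed equilibrium, P2 must be indifferent between High and Low.
P2's expected payoff from High is 4p − 3(1−p); from Low it is −p + 2(1−p).
Setting these equal: 7p − 3 = −3p + 2, so p = 1/2.
Therefore P1 plays Low with probability 1 − 1/2 = 1/2.

1/2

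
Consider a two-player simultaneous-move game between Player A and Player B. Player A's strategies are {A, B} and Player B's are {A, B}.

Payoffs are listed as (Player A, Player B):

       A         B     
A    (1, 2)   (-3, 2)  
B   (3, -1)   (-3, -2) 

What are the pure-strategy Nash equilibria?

(A, A): Player A prefers B (3 > 1) — not an equilibrium.
(A, B): Player A gets -3 ≥ -3 from B, and Player B gets 2 ≥ 2 from A — Nash equilibrium.
(B, A): Player A gets 3 ≥ 1 from A, and Player B gets -1 ≥ -2 from B — Nash equilibrium.
(B, B): Player B prefers A (-1 > -2) — not an equilibrium.

(A, B) and (B, A)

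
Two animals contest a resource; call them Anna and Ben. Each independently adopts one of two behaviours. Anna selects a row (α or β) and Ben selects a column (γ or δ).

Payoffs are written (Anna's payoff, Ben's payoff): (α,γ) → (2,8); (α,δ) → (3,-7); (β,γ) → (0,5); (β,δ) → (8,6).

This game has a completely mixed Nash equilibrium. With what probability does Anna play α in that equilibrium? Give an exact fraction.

Let r be the probability that Anna plays α. In a completely mixed equilibrium, Ben must be indifferent between γ and δ.
Ben's expected payoff from γ is 8r + 5(1−r); from δ it is −7r + 6(1−r).
Setting these equal: 3r + 5 = −13r + 6, so r = 1/16.

1/16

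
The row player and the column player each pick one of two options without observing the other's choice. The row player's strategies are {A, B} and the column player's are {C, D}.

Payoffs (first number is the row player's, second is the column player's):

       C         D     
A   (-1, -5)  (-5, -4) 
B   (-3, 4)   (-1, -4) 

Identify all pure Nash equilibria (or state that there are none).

(A, C): the column player prefers D (-4 > -5) — not an equilibrium.
(A, D): the row player prefers B (-1 > -5) — not an equilibrium.
(B, C): the row player prefers A (-1 > -3) — not an equilibrium.
(B, D): the column player prefers C (4 > -4) — not an equilibrium.

none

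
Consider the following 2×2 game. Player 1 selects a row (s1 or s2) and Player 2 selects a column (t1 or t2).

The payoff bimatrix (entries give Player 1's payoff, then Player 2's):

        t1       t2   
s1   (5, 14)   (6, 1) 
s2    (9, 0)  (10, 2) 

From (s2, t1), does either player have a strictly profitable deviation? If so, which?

Player 2

Player 1 at (s2, t1) earns 9; deviating to s1 yields 5 — not better.
Player 2 earns 0; deviating to t2 yields 2 — a strict improvement.
Only Player 2 has a strictly profitable deviation.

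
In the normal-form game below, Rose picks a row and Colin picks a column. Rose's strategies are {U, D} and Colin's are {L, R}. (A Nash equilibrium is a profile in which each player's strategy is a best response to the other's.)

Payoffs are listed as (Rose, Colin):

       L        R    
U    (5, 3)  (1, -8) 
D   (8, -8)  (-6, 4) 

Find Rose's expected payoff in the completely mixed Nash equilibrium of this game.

First find y, the probability Colin plays L, from Rose's indifference between U and D: 5y + (1−y) = 8y − 6(1−y), giving y = 7/10.
Since Rose is indifferent in equilibrium, Rose's expected payoff equals the payoff from either row against (7/10, 3/10). Using U: 5(7/10) + (3/10) = 19/5.

19/5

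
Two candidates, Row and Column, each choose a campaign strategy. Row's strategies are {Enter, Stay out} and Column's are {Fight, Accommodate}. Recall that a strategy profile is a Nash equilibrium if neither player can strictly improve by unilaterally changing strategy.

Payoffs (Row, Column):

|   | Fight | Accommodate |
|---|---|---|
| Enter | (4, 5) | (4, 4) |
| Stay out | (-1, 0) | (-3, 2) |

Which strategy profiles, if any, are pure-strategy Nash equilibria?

(Enter, Fight): Row gets 4 ≥ -1 from Stay out, and Column gets 5 ≥ 4 from Accommodate — Nash equilibrium.
(Enter, Accommodate): Column prefers Fight (5 > 4) — not an equilibrium.
(Stay out, Fight): Row prefers Enter (4 > -1); Column prefers Accommodate (2 > 0) — not an equilibrium.
(Stay out, Accommodate): Row prefers Enter (4 > -3) — not an equilibrium.

(Enter, Fight)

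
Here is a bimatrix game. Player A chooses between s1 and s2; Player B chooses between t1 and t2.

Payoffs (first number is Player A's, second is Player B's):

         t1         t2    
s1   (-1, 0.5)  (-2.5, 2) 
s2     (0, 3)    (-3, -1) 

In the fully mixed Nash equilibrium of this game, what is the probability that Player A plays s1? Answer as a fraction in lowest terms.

8/11

Let x be the probability that Player A plays s1. In a completely mixed equilibrium, Player B must be indifferent between t1 and t2.
Player B's expected payoff from t1 is 0.5x + 3(1−x); from t2 it is 2x − (1−x).
Setting these equal: −2.5x + 3 = 3x − 1, so x = 8/11.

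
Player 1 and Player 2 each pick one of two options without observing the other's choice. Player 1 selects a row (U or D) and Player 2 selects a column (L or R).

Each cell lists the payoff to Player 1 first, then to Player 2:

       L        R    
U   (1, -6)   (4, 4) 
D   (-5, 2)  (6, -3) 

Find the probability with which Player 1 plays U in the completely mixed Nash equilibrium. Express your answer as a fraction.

1/3

Let x be the probability that Player 1 plays U. In a completely mixed equilibrium, Player 2 must be indifferent between L and R.
Player 2's expected payoff from L is −6x + 2(1−x); from R it is 4x − 3(1−x).
Setting these equal: −8x + 2 = 7x − 3, so x = 1/3.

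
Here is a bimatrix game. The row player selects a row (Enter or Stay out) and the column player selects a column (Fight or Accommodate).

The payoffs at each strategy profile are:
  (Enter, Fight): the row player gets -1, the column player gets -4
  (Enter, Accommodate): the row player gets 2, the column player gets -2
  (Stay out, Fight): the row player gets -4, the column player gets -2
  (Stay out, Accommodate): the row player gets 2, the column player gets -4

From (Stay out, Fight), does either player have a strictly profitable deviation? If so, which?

The row player at (Stay out, Fight) earns -4; deviating to Enter yields -1 — a strict improvement.
The column player earns -2; deviating to Accommodate yields -4 — not better.
Only the row player has a strictly profitable deviation.

The row player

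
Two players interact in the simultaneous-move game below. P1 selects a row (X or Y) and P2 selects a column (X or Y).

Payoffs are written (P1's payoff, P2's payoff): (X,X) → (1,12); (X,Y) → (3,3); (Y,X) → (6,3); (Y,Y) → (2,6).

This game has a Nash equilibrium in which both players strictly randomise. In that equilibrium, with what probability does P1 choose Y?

3/4

Let p be the probability that P1 plays X. In a completely mixed equilibrium, P2 must be indifferent between X and Y.
P2's expected payoff from X is 12p + 3(1−p); from Y it is 3p + 6(1−p).
Setting these equal: 9p + 3 = −3p + 6, so p = 1/4.
Therefore P1 plays Y with probability 1 − 1/4 = 3/4.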